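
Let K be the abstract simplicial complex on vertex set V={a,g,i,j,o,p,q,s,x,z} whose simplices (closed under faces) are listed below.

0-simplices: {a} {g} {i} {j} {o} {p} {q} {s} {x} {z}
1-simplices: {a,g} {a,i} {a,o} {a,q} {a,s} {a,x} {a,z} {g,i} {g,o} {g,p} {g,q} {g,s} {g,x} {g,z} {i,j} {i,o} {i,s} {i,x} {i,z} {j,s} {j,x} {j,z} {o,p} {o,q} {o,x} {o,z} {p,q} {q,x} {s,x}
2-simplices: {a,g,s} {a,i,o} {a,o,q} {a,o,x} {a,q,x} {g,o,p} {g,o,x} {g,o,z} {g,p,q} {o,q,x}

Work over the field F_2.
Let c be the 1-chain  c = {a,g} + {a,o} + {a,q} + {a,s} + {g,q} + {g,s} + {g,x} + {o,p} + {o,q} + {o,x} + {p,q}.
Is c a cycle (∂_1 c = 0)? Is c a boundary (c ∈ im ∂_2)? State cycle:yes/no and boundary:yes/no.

cycle:yes boundary:yes

n_0=10 n_1=29 n_2=10  [Z2]
∂1: piv[ag,ai,ao,aq,as,ax,az,gp,ij] rk=9  ker:gi,go,gq,gs,gx,gz,io,is,ix,iz,js,jx,jz,op,oq,ox,oz,pq,qx,sx
∂2: piv[ags,aio,aoq,aox,aqx,gop,gox,goz,gpq] rk=9  ker:oqx
∂1c = 0
c vs im∂2: reduces to 0 ⇒ boundary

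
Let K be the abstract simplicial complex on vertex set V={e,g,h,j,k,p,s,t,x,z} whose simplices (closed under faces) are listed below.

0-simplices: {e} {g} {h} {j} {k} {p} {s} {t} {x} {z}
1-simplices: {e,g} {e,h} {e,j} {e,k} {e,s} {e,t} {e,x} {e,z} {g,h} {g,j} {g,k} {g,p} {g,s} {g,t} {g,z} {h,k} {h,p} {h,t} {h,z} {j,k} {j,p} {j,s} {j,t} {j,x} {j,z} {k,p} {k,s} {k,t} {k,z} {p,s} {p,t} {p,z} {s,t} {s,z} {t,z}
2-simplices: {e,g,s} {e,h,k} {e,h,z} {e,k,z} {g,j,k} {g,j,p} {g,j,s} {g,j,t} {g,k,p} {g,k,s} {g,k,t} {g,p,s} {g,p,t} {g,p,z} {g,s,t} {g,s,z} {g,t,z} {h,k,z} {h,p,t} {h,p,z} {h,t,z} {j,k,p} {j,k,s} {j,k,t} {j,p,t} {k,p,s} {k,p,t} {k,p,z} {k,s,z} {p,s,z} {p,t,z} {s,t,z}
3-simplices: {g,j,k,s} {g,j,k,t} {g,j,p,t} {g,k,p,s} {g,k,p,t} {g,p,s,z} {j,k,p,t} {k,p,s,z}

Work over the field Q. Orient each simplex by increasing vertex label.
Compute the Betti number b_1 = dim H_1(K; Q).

b_1=6

n_0=10 n_1=35 n_2=32 n_3=8  [Q]
∂1: piv[eg,eh,ej,ek,es,et,ex,ez,gp] rk=9  ker:gh,gj,gk,gs,gt,gz,hk,hp,ht,hz,jk,jp,js,jt,jx,jz,kp,ks,kt,kz,ps,pt,pz,st,sz,tz
∂2: piv[egs,ehk,ehz,ekz,gjk,gjp,gjs,gjt,gkp,gks,gkt,gps,gpt,gpz,gst,gsz,gtz,hpt,hpz,kpz] rk=20  ker:hkz,htz,jkp,jks,jkt,jpt,kps,kpt,ksz,psz,ptz,stz
∂3: piv[gjks,gjkt,gjpt,gkps,gkpt,gpsz,jkpt,kpsz] rk=8
b_1=(35−9)−20=6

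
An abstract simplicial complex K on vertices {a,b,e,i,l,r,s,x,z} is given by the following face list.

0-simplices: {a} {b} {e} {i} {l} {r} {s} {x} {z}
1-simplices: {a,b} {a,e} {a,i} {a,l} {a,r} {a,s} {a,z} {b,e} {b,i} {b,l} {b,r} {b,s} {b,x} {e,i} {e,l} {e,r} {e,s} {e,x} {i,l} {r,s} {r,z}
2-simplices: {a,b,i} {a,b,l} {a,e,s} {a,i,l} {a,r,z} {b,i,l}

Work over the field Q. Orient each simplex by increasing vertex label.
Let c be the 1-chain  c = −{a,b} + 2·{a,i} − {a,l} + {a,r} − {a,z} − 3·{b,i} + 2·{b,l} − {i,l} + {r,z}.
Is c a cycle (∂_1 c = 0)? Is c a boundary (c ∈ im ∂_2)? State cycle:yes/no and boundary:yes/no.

cycle:yes boundary:yes

n_0=9 n_1=21 n_2=6  [Q]
∂1: piv[ab,ae,ai,al,ar,as,az,bx] rk=8  ker:be,bi,bl,br,bs,ei,el,er,es,ex,il,rs,rz
∂2: piv[abi,abl,aes,ail,arz] rk=5  ker:bil
∂1c = 0
c vs im∂2: reduces to 0 ⇒ boundary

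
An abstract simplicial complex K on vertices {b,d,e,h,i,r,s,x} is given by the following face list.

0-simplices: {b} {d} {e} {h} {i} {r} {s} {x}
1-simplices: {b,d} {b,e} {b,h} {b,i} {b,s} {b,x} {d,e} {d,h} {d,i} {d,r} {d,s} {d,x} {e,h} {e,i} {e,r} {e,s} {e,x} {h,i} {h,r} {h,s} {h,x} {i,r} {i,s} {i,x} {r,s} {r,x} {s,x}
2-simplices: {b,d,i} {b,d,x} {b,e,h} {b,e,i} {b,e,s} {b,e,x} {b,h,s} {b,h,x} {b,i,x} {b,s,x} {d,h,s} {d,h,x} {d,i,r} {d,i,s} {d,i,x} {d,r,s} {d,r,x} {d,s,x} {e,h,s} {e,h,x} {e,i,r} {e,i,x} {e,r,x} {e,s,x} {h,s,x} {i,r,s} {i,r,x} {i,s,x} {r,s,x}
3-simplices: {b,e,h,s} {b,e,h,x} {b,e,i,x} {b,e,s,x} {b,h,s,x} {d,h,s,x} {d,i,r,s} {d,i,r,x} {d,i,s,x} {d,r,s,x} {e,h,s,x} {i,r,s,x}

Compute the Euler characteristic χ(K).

n_0=8 n_1=27 n_2=29 n_3=12
χ=+8−27+29−12=-2

χ(K)=-2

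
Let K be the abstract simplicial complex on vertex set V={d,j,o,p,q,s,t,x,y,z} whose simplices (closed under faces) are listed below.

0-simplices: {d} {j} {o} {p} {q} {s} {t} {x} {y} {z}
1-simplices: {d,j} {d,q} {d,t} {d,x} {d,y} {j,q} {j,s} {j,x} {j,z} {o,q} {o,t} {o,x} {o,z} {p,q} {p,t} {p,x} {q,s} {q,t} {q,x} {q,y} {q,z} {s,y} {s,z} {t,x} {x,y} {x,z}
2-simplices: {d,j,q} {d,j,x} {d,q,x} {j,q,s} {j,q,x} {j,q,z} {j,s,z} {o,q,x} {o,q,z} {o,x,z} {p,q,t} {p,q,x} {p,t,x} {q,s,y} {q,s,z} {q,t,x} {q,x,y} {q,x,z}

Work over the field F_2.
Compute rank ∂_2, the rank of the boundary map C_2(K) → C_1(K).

n_0=10 n_1=26 n_2=18  [Z2]
∂1: piv[dj,dq,dt,dx,dy,js,jz,oq,pq] rk=9  ker:jq,jx,ot,ox,oz,pt,px,qs,qt,qx,qy,qz,sy,sz,tx,xy,xz
∂2: piv[djq,djx,dqx,jqs,jqz,jsz,oqx,oqz,oxz,pqt,pqx,ptx,qsy,qxy] rk=14  ker:jqx,qsz,qtx,qxz
rk∂_2=14

rank∂_2=14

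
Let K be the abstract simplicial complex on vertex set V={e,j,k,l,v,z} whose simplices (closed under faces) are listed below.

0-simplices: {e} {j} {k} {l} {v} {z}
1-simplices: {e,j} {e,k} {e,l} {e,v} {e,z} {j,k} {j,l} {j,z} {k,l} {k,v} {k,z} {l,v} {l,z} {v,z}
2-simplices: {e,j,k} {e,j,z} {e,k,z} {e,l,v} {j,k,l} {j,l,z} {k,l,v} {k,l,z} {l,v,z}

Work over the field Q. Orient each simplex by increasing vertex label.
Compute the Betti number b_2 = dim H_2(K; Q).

b_2=1

n_0=6 n_1=14 n_2=9  [Q]
∂1: piv[ej,ek,el,ev,ez] rk=5  ker:jk,jl,jz,kl,kv,kz,lv,lz,vz
∂2: piv[ejk,ejz,ekz,elv,jkl,jlz,klv,lvz] rk=8  ker:klz
b_2=(9−8)−0=1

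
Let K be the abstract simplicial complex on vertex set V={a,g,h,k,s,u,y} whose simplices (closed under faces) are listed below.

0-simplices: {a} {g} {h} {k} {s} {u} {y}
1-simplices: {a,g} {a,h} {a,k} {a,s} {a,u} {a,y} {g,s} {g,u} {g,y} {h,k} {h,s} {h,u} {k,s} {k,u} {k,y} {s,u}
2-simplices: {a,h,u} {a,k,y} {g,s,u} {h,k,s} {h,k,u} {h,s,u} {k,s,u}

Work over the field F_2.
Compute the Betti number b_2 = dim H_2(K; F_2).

n_0=7 n_1=16 n_2=7  [Z2]
∂1: piv[ag,ah,ak,as,au,ay] rk=6  ker:gs,gu,gy,hk,hs,hu,ks,ku,ky,su
∂2: piv[ahu,aky,gsu,hks,hku,hsu] rk=6  ker:ksu
b_2=(7−6)−0=1

b_2=1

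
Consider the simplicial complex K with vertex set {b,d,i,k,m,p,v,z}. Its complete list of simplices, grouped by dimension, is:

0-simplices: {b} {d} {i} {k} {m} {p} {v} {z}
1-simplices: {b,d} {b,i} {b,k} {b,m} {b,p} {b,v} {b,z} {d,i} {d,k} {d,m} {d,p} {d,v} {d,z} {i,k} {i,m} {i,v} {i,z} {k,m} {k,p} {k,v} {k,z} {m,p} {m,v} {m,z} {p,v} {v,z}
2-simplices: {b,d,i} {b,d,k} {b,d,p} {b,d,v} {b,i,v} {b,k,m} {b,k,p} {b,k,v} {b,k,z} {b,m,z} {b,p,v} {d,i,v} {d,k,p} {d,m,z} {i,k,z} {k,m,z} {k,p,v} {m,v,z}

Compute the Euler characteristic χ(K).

χ(K)=0

n_0=8 n_1=26 n_2=18
χ=+8−26+18=0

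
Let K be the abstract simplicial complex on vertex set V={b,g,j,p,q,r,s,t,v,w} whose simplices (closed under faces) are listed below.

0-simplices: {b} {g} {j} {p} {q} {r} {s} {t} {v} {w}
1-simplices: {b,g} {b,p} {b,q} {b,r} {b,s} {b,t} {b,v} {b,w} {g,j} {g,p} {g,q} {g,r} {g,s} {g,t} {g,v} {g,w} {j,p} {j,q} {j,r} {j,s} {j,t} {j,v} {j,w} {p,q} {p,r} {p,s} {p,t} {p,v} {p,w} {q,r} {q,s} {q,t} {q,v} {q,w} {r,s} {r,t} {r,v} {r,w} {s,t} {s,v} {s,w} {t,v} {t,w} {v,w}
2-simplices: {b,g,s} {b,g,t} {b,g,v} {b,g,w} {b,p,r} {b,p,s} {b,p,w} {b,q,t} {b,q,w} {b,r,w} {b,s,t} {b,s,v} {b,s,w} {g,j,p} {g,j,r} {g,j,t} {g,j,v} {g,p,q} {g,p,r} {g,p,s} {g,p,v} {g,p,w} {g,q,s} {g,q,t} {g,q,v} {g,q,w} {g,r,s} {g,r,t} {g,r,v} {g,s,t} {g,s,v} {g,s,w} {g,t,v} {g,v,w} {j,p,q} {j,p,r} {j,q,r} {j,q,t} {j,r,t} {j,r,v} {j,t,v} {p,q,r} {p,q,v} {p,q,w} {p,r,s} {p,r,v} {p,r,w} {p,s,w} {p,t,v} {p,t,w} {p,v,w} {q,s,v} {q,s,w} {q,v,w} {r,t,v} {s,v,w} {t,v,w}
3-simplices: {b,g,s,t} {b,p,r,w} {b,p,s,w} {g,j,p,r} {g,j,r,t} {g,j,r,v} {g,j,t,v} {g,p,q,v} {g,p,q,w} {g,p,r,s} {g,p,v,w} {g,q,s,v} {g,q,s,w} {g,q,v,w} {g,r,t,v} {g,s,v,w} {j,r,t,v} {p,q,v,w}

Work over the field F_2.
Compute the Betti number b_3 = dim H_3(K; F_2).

b_3=2

n_0=10 n_1=44 n_2=57 n_3=18  [Z2]
∂1: piv[bg,bp,bq,br,bs,bt,bv,bw,gj] rk=9  ker:gp,gq,gr,gs,gt,gv,gw,jp,jq,jr,js,jt,jv,jw,pq,pr,ps,pt,pv,pw,qr,qs,qt,qv,qw,rs,rt,rv,rw,st,sv,sw,tv,tw,vw
∂2: piv[bgs,bgt,bgv,bgw,bpr,bps,bpw,bqt,bqw,brw,bst,bsv,bsw,gjp,gjr,gjt,gjv,gpq,gpr,gps,gpv,gqs,gqt,gqv,grs,grt,grv,gtv,gvw,jpq,jqr,ptv,ptw] rk=33  ker:gpw,gqw,gst,gsv,gsw,jpr,jqt,jrt,jrv,jtv,pqr,pqv,pqw,prs,prv,prw,psw,pvw,qsv,qsw,qvw,rtv,svw,tvw
∂3: piv[bgst,bprw,bpsw,gjpr,gjrt,gjrv,gjtv,gpqv,gpqw,gprs,gpvw,gqsv,gqsw,gqvw,grtv,gsvw] rk=16  ker:jrtv,pqvw
b_3=(18−16)−0=2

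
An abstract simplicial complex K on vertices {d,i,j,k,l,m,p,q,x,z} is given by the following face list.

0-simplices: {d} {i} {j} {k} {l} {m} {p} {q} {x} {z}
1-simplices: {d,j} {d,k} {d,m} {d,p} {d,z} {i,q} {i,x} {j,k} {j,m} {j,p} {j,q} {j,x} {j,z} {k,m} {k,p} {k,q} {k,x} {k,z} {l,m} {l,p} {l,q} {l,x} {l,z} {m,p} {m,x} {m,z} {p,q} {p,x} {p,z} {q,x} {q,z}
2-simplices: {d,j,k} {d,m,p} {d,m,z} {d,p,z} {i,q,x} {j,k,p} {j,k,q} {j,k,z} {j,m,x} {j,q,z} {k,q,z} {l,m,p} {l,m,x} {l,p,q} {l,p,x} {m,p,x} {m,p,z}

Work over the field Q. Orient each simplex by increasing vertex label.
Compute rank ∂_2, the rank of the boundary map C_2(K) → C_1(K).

rank∂_2=14

n_0=10 n_1=31 n_2=17  [Q]
∂1: piv[dj,dk,dm,dp,dz,iq,ix,jq,lm] rk=9  ker:jk,jm,jp,jx,jz,km,kp,kq,kx,kz,lp,lq,lx,lz,mp,mx,mz,pq,px,pz,qx,qz
∂2: piv[djk,dmp,dmz,dpz,iqx,jkp,jkq,jkz,jmx,jqz,lmp,lmx,lpq,lpx] rk=14  ker:kqz,mpx,mpz
rk∂_2=14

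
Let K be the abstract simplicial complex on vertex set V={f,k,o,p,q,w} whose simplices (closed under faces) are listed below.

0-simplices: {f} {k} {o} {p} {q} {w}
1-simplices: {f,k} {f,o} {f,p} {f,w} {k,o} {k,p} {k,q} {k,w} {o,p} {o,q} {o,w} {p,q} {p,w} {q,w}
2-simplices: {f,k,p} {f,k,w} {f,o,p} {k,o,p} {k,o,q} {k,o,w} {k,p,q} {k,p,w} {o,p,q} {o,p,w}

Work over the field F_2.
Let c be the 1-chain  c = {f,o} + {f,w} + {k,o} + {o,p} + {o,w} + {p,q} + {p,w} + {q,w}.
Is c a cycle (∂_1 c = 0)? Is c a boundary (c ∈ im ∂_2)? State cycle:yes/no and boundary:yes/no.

n_0=6 n_1=14 n_2=10  [Z2]
∂1: piv[fk,fo,fp,fw,kq] rk=5  ker:ko,kp,kw,op,oq,ow,pq,pw,qw
∂2: piv[fkp,fkw,fop,kop,koq,kow,kpq,kpw] rk=8  ker:opq,opw
∂1c = {k} + {p}

cycle:no boundary:no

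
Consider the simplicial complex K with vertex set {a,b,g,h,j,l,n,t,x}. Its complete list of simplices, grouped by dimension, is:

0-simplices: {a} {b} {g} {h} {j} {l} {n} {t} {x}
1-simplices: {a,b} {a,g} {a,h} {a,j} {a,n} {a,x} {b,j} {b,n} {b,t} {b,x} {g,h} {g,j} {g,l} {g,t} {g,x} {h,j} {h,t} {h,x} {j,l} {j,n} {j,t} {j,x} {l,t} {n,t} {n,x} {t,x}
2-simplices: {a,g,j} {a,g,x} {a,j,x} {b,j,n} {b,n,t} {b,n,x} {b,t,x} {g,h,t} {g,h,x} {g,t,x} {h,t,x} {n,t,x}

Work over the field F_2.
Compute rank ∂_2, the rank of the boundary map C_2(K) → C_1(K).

rank∂_2=10

n_0=9 n_1=26 n_2=12  [Z2]
∂1: piv[ab,ag,ah,aj,an,ax,bt,gl] rk=8  ker:bj,bn,bx,gh,gj,gt,gx,hj,ht,hx,jl,jn,jt,jx,lt,nt,nx,tx
∂2: piv[agj,agx,ajx,bjn,bnt,bnx,btx,ght,ghx,gtx] rk=10  ker:htx,ntx
rk∂_2=10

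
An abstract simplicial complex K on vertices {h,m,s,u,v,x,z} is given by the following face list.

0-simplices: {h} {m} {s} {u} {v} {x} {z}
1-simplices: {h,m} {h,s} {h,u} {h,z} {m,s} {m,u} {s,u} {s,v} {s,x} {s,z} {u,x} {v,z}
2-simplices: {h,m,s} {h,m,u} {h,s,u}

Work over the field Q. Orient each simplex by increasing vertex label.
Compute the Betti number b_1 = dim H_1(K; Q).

b_1=3

n_0=7 n_1=12 n_2=3  [Q]
∂1: piv[hm,hs,hu,hz,sv,sx] rk=6  ker:ms,mu,su,sz,ux,vz
∂2: piv[hms,hmu,hsu] rk=3
b_1=(12−6)−3=3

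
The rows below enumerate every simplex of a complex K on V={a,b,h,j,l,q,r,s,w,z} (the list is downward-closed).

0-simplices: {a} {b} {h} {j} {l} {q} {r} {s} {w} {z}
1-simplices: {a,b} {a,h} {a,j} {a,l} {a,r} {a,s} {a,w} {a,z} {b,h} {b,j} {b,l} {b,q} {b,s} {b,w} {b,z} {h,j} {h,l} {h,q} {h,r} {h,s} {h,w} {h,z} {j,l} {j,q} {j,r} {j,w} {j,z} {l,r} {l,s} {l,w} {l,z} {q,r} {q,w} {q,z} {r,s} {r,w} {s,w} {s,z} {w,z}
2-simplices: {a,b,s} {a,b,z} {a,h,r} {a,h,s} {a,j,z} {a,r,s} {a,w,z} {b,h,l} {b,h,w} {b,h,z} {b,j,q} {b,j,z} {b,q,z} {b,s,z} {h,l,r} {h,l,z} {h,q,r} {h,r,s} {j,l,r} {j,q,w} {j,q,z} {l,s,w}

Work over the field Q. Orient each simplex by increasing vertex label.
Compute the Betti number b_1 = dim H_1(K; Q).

b_1=10

n_0=10 n_1=39 n_2=22  [Q]
∂1: piv[ab,ah,aj,al,ar,as,aw,az,bq] rk=9  ker:bh,bj,bl,bs,bw,bz,hj,hl,hq,hr,hs,hw,hz,jl,jq,jr,jw,jz,lr,ls,lw,lz,qr,qw,qz,rs,rw,sw,sz,wz
∂2: piv[abs,abz,ahr,ahs,ajz,ars,awz,bhl,bhw,bhz,bjq,bjz,bqz,bsz,hlr,hlz,hqr,jlr,jqw,lsw] rk=20  ker:hrs,jqz
b_1=(39−9)−20=10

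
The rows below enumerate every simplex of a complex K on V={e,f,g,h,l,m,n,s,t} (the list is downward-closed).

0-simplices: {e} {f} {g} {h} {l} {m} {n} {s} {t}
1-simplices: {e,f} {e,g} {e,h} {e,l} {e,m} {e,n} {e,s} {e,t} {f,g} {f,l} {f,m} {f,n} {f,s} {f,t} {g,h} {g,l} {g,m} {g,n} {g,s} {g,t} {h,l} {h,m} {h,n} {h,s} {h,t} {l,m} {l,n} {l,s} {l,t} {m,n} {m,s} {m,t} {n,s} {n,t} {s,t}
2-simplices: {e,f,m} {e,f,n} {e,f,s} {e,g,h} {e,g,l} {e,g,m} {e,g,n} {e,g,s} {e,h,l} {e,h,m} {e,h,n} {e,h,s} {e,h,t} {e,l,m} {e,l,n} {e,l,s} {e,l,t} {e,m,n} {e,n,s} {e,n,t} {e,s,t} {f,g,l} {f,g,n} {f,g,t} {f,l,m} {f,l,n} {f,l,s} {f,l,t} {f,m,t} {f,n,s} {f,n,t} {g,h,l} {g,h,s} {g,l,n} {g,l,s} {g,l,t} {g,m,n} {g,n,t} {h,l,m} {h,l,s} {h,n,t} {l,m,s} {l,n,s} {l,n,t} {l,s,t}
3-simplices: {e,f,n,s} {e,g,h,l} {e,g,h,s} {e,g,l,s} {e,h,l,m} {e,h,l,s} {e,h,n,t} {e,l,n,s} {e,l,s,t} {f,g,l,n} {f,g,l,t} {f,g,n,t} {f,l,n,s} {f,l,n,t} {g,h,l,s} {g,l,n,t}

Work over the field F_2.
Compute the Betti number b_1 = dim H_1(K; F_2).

b_1=0

n_0=9 n_1=35 n_2=45 n_3=16  [Z2]
∂1: piv[ef,eg,eh,el,em,en,es,et] rk=8  ker:fg,fl,fm,fn,fs,ft,gh,gl,gm,gn,gs,gt,hl,hm,hn,hs,ht,lm,ln,ls,lt,mn,ms,mt,ns,nt,st
∂2: piv[efm,efn,efs,egh,egl,egm,egn,egs,ehl,ehm,ehn,ehs,eht,elm,eln,els,elt,emn,ens,ent,est,fgl,fgn,fgt,flt,fmt,lms] rk=27  ker:flm,fln,fls,fns,fnt,ghl,ghs,gln,gls,glt,gmn,gnt,hlm,hls,hnt,lns,lnt,lst
∂3: piv[efns,eghl,eghs,egls,ehlm,ehls,ehnt,elns,elst,fgln,fglt,fgnt,flns,flnt] rk=14  ker:ghls,glnt
b_1=(35−8)−27=0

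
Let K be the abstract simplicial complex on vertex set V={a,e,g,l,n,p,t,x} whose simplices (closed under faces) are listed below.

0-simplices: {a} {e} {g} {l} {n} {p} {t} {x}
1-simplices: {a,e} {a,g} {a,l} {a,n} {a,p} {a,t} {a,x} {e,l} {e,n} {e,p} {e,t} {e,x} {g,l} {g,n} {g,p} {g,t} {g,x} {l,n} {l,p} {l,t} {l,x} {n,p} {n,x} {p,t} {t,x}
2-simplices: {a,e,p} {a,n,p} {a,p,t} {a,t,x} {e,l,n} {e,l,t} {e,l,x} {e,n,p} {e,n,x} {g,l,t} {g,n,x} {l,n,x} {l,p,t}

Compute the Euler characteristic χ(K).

χ(K)=-4

n_0=8 n_1=25 n_2=13
χ=+8−25+13=-4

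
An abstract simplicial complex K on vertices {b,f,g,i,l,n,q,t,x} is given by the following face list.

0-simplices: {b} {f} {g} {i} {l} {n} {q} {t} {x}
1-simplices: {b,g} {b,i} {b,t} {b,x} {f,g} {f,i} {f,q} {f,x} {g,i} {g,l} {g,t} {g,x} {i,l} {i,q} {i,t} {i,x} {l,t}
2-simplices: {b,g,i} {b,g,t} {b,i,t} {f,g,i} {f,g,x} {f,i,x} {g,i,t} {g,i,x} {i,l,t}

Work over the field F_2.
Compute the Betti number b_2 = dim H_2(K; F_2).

n_0=9 n_1=17 n_2=9  [Z2]
∂1: piv[bg,bi,bt,bx,fg,fq,gl] rk=7  ker:fi,fx,gi,gt,gx,il,iq,it,ix,lt
∂2: piv[bgi,bgt,bit,fgi,fgx,fix,ilt] rk=7  ker:git,gix
b_2=(9−7)−0=2

b_2=2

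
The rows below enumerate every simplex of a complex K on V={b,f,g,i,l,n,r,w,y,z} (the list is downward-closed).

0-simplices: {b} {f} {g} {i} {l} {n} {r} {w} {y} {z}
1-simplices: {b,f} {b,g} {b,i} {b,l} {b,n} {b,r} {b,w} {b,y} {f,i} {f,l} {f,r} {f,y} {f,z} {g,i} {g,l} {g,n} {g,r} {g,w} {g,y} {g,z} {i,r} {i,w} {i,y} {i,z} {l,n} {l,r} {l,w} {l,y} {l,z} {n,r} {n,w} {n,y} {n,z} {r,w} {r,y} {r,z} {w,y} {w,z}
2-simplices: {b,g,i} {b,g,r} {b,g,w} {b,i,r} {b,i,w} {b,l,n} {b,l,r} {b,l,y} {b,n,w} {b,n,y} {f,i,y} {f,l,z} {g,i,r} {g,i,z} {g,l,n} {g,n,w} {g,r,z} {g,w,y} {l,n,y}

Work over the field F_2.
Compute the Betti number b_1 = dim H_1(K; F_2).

b_1=12

n_0=10 n_1=38 n_2=19  [Z2]
∂1: piv[bf,bg,bi,bl,bn,br,bw,by,fz] rk=9  ker:fi,fl,fr,fy,gi,gl,gn,gr,gw,gy,gz,ir,iw,iy,iz,ln,lr,lw,ly,lz,nr,nw,ny,nz,rw,ry,rz,wy,wz
∂2: piv[bgi,bgr,bgw,bir,biw,bln,blr,bly,bnw,bny,fiy,flz,giz,gln,gnw,grz,gwy] rk=17  ker:gir,lny
b_1=(38−9)−17=12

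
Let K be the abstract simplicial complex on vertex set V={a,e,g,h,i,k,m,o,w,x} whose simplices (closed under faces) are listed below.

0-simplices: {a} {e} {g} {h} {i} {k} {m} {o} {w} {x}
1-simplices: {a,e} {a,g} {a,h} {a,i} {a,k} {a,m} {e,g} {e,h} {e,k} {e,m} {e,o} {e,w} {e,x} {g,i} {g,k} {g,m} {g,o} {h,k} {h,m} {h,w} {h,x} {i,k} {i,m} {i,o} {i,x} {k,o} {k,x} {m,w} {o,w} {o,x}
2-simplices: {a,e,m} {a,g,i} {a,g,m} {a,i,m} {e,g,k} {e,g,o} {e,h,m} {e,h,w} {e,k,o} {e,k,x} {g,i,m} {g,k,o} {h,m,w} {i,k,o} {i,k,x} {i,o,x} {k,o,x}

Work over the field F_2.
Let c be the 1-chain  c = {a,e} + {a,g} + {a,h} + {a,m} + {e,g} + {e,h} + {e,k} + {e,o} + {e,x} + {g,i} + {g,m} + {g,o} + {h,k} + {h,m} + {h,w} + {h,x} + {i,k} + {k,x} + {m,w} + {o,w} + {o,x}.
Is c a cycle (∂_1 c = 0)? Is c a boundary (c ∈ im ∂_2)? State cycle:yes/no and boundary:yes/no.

cycle:no boundary:no

n_0=10 n_1=30 n_2=17  [Z2]
∂1: piv[ae,ag,ah,ai,ak,am,eo,ew,ex] rk=9  ker:eg,eh,ek,em,gi,gk,gm,go,hk,hm,hw,hx,ik,im,io,ix,ko,kx,mw,ow,ox
∂2: piv[aem,agi,agm,aim,egk,ego,ehm,ehw,eko,ekx,hmw,iko,ikx,iox] rk=14  ker:gim,gko,kox
∂1c = {g} + {w}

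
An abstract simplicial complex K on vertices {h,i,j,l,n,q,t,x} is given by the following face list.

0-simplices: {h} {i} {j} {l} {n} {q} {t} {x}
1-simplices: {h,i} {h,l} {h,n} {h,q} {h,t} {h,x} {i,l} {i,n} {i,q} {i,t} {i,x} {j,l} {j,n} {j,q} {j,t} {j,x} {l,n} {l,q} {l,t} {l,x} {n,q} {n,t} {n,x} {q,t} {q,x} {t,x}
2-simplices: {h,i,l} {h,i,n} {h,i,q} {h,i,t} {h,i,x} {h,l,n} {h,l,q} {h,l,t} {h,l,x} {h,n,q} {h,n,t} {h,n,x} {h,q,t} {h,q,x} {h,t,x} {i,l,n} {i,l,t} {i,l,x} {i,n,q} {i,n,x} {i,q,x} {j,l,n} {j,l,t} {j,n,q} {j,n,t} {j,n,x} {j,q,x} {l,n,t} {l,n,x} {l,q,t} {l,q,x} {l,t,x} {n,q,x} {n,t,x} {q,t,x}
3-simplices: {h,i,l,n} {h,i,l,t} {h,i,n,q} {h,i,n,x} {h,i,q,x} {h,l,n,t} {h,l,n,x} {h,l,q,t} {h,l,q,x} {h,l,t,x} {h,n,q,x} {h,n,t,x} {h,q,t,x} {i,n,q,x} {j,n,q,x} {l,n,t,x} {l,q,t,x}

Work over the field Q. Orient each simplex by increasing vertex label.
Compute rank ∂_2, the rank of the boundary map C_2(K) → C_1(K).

rank∂_2=19

n_0=8 n_1=26 n_2=35 n_3=17  [Q]
∂1: piv[hi,hl,hn,hq,ht,hx,jl] rk=7  ker:il,in,iq,it,ix,jn,jq,jt,jx,ln,lq,lt,lx,nq,nt,nx,qt,qx,tx
∂2: piv[hil,hin,hiq,hit,hix,hln,hlq,hlt,hlx,hnq,hnt,hnx,hqt,hqx,htx,jln,jlt,jnq,jnx] rk=19  ker:iln,ilt,ilx,inq,inx,iqx,jnt,jqx,lnt,lnx,lqt,lqx,ltx,nqx,ntx,qtx
∂3: piv[hiln,hilt,hinq,hinx,hiqx,hlnt,hlnx,hlqt,hlqx,hltx,hnqx,hntx,hqtx,jnqx] rk=14  ker:inqx,lntx,lqtx
rk∂_2=19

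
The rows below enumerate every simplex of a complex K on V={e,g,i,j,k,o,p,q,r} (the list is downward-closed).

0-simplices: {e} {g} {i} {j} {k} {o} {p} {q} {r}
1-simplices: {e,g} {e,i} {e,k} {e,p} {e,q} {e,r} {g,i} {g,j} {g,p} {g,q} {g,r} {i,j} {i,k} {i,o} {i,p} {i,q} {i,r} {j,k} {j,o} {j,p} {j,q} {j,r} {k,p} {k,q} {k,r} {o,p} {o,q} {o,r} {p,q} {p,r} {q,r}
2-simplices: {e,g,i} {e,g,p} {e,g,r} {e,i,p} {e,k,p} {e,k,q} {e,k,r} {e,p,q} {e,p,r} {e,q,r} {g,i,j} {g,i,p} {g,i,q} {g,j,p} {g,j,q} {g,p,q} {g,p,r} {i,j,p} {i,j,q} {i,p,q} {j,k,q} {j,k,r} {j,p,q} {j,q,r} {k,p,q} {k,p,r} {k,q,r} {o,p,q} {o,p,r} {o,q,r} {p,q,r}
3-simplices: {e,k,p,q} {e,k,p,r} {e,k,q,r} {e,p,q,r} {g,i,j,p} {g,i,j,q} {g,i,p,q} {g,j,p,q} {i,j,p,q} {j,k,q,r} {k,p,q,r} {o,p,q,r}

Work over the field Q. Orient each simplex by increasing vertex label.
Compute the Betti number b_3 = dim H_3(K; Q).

b_3=2

n_0=9 n_1=31 n_2=31 n_3=12  [Q]
∂1: piv[eg,ei,ek,ep,eq,er,gj,io] rk=8  ker:gi,gp,gq,gr,ij,ik,ip,iq,ir,jk,jo,jp,jq,jr,kp,kq,kr,op,oq,or,pq,pr,qr
∂2: piv[egi,egp,egr,eip,ekp,ekq,ekr,epq,epr,eqr,gij,giq,gjp,gjq,gpq,jkq,jkr,opq,opr] rk=19  ker:gip,gpr,ijp,ijq,ipq,jpq,jqr,kpq,kpr,kqr,oqr,pqr
∂3: piv[ekpq,ekpr,ekqr,epqr,gijp,gijq,gipq,gjpq,jkqr,opqr] rk=10  ker:ijpq,kpqr
b_3=(12−10)−0=2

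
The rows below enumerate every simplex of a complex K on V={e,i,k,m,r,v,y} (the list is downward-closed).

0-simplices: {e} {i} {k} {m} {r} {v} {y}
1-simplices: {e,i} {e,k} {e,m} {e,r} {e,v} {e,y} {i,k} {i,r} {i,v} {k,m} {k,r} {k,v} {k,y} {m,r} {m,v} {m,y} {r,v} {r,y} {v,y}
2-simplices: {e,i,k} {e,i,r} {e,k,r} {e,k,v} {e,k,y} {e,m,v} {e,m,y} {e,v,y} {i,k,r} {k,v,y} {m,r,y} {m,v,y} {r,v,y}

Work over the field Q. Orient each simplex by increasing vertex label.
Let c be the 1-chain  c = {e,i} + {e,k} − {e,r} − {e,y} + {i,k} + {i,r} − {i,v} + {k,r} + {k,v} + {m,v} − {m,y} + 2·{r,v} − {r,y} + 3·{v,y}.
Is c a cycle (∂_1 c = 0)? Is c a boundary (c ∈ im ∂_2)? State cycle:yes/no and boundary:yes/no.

n_0=7 n_1=19 n_2=13  [Q]
∂1: piv[ei,ek,em,er,ev,ey] rk=6  ker:ik,ir,iv,km,kr,kv,ky,mr,mv,my,rv,ry,vy
∂2: piv[eik,eir,ekr,ekv,eky,emv,emy,evy,mry,rvy] rk=10  ker:ikr,kvy,mvy
∂1c = 0
c vs im∂2: residual ≠ 0 ⇒ not boundary

cycle:yes boundary:no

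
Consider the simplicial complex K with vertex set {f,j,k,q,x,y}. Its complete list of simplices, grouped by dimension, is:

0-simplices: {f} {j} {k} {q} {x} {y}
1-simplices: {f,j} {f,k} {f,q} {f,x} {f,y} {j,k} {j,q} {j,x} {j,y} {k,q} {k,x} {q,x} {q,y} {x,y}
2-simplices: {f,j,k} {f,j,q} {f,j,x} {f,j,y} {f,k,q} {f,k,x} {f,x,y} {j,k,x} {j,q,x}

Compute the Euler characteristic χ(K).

χ(K)=1

n_0=6 n_1=14 n_2=9
χ=+6−14+9=1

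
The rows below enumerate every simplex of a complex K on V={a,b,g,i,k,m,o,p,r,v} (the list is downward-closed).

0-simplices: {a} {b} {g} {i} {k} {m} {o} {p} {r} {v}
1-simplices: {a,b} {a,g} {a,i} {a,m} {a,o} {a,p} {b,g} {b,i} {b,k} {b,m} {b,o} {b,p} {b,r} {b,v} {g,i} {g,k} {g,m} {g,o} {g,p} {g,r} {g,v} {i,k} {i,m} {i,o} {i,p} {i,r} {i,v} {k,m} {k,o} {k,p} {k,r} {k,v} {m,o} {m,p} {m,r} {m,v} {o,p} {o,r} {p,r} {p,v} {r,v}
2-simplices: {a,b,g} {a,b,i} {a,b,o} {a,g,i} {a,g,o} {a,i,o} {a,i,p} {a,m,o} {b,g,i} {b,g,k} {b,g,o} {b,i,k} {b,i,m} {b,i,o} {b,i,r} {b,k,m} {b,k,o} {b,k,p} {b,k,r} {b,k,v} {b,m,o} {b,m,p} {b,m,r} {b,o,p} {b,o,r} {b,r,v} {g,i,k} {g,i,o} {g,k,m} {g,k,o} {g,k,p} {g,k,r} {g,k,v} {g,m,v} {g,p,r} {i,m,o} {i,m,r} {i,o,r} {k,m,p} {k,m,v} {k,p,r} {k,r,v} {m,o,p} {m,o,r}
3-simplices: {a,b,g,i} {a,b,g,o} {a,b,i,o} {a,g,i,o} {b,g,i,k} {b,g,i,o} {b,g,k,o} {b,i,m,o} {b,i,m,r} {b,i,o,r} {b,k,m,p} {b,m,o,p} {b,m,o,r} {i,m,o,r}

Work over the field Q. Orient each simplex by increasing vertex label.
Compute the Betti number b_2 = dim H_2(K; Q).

n_0=10 n_1=41 n_2=44 n_3=14  [Q]
∂1: piv[ab,ag,ai,am,ao,ap,bk,br,bv] rk=9  ker:bg,bi,bm,bo,bp,gi,gk,gm,go,gp,gr,gv,ik,im,io,ip,ir,iv,km,ko,kp,kr,kv,mo,mp,mr,mv,op,or,pr,pv,rv
∂2: piv[abg,abi,abo,agi,ago,aio,aip,amo,bgk,bik,bim,bir,bkm,bko,bkp,bkr,bkv,bmo,bmp,bmr,bop,bor,brv,gkm,gkp,gkr,gkv,gmv,gpr] rk=29  ker:bgi,bgo,bio,gik,gio,gko,imo,imr,ior,kmp,kmv,kpr,krv,mop,mor
∂3: piv[abgi,abgo,abio,agio,bgik,bgko,bimo,bimr,bior,bkmp,bmop,bmor] rk=12  ker:bgio,imor
b_2=(44−29)−12=3

b_2=3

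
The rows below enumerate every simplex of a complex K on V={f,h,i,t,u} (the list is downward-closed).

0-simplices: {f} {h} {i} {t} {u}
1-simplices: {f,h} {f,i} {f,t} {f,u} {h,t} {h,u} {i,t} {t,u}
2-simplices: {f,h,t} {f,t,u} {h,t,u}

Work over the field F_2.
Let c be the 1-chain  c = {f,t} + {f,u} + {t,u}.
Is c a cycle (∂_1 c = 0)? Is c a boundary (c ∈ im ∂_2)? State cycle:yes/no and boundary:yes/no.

n_0=5 n_1=8 n_2=3  [Z2]
∂1: piv[fh,fi,ft,fu] rk=4  ker:ht,hu,it,tu
∂2: piv[fht,ftu,htu] rk=3
∂1c = 0
c vs im∂2: reduces to 0 ⇒ boundary

cycle:yes boundary:yes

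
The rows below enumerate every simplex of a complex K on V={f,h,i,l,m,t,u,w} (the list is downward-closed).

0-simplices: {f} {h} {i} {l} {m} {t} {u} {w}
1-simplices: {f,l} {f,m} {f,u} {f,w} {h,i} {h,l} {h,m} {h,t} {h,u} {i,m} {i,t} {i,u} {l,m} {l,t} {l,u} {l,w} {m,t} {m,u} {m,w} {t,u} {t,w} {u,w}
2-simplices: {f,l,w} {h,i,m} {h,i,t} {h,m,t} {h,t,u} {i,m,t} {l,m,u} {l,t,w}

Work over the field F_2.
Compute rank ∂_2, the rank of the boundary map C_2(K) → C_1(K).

rank∂_2=7

n_0=8 n_1=22 n_2=8  [Z2]
∂1: piv[fl,fm,fu,fw,hi,hl,ht] rk=7  ker:hm,hu,im,it,iu,lm,lt,lu,lw,mt,mu,mw,tu,tw,uw
∂2: piv[flw,him,hit,hmt,htu,lmu,ltw] rk=7  ker:imt
rk∂_2=7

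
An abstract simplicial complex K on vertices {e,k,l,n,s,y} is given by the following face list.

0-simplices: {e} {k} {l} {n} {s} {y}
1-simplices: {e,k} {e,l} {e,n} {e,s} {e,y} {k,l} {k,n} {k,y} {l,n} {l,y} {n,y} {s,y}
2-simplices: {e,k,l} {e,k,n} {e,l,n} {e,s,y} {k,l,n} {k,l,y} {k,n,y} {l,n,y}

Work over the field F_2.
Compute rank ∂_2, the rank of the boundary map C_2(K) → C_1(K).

n_0=6 n_1=12 n_2=8  [Z2]
∂1: piv[ek,el,en,es,ey] rk=5  ker:kl,kn,ky,ln,ly,ny,sy
∂2: piv[ekl,ekn,eln,esy,kly,kny] rk=6  ker:kln,lny
rk∂_2=6

rank∂_2=6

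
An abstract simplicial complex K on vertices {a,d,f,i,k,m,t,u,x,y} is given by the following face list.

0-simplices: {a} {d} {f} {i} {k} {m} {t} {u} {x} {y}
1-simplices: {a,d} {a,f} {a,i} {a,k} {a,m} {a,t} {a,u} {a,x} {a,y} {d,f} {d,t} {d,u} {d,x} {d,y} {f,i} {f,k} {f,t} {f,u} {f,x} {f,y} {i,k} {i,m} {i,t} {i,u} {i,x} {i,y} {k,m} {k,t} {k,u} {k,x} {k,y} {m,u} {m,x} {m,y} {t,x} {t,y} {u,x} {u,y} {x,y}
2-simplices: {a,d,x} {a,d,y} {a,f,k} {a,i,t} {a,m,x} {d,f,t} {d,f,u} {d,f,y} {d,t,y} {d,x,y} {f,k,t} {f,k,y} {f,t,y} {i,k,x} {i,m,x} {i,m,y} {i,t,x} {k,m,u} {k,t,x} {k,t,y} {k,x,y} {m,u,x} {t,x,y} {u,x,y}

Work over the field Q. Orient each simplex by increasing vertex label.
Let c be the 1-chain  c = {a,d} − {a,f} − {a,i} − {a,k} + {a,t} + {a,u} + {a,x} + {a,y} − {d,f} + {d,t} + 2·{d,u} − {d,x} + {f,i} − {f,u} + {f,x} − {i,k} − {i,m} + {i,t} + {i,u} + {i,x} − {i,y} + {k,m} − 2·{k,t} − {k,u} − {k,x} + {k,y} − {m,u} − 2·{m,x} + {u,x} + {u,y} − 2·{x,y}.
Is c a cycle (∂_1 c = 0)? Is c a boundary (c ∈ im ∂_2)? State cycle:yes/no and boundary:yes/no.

cycle:no boundary:no

n_0=10 n_1=39 n_2=24  [Q]
∂1: piv[ad,af,ai,ak,am,at,au,ax,ay] rk=9  ker:df,dt,du,dx,dy,fi,fk,ft,fu,fx,fy,ik,im,it,iu,ix,iy,km,kt,ku,kx,ky,mu,mx,my,tx,ty,ux,uy,xy
∂2: piv[adx,ady,afk,ait,amx,dft,dfu,dfy,dty,dxy,fkt,fky,ikx,imx,imy,itx,kmu,ktx,kxy,mux,uxy] rk=21  ker:fty,kty,txy
∂1c = −2·{a} − 3·{f} + 3·{m} + {t} − {u} + 2·{x}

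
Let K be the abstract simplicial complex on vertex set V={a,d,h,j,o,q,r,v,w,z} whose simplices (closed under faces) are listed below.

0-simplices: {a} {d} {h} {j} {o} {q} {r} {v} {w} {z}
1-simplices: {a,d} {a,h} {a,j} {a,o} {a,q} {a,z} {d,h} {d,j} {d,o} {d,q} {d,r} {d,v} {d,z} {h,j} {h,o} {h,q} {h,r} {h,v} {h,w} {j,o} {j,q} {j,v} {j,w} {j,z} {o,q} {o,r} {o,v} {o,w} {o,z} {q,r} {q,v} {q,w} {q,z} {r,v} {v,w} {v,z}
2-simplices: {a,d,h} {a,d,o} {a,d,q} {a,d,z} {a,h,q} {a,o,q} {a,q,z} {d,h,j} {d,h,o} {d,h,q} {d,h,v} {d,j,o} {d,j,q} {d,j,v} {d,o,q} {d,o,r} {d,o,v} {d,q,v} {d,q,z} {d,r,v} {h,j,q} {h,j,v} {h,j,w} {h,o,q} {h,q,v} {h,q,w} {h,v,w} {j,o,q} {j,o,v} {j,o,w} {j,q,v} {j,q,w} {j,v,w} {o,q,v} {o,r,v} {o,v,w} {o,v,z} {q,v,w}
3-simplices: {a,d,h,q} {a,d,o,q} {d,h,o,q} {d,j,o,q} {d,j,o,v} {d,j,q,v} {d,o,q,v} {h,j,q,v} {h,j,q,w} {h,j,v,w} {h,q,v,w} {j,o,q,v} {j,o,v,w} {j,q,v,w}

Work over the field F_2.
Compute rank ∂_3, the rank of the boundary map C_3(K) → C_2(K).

n_0=10 n_1=36 n_2=38 n_3=14  [Z2]
∂1: piv[ad,ah,aj,ao,aq,az,dr,dv,hw] rk=9  ker:dh,dj,do,dq,dz,hj,ho,hq,hr,hv,jo,jq,jv,jw,jz,oq,or,ov,ow,oz,qr,qv,qw,qz,rv,vw,vz
∂2: piv[adh,ado,adq,adz,ahq,aoq,aqz,dhj,dho,dhv,djo,djq,djv,dor,dov,dqv,drv,hjw,hqw,hvw,jow,ovz] rk=22  ker:dhq,doq,dqz,hjq,hjv,hoq,hqv,joq,jov,jqv,jqw,jvw,oqv,orv,ovw,qvw
∂3: piv[adhq,adoq,dhoq,djoq,djov,djqv,doqv,hjqv,hjqw,hjvw,hqvw,jovw] rk=12  ker:joqv,jqvw
rk∂_3=12

rank∂_3=12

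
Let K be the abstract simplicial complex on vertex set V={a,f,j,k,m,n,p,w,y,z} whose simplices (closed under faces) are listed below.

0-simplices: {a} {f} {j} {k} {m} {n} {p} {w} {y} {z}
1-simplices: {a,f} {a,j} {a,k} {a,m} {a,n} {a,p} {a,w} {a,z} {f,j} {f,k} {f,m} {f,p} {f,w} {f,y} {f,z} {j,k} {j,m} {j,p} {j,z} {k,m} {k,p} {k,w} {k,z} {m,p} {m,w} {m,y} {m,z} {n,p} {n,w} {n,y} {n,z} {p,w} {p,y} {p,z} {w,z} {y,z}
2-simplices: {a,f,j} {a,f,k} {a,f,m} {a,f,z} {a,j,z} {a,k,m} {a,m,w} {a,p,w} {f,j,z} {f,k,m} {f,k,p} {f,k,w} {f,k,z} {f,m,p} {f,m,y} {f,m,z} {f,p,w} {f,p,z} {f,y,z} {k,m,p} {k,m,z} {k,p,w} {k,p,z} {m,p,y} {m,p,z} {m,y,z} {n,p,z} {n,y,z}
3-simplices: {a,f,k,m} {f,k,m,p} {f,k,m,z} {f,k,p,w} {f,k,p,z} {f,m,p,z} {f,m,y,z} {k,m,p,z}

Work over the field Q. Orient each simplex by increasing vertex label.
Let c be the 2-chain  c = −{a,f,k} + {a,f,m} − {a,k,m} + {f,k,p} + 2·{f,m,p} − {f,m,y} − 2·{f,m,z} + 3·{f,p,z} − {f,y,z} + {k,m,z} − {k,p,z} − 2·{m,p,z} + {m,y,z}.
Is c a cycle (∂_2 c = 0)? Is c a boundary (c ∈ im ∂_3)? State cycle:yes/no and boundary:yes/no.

cycle:yes boundary:yes

n_0=10 n_1=36 n_2=28 n_3=8  [Q]
∂1: piv[af,aj,ak,am,an,ap,aw,az,fy] rk=9  ker:fj,fk,fm,fp,fw,fz,jk,jm,jp,jz,km,kp,kw,kz,mp,mw,my,mz,np,nw,ny,nz,pw,py,pz,wz,yz
∂2: piv[afj,afk,afm,afz,ajz,akm,amw,apw,fkp,fkw,fkz,fmp,fmy,fmz,fpw,fpz,fyz,mpy,npz,nyz] rk=20  ker:fjz,fkm,kmp,kmz,kpw,kpz,mpz,myz
∂3: piv[afkm,fkmp,fkmz,fkpw,fkpz,fmpz,fmyz] rk=7  ker:kmpz
∂2c = 0
c vs im∂3: reduces to 0 ⇒ boundary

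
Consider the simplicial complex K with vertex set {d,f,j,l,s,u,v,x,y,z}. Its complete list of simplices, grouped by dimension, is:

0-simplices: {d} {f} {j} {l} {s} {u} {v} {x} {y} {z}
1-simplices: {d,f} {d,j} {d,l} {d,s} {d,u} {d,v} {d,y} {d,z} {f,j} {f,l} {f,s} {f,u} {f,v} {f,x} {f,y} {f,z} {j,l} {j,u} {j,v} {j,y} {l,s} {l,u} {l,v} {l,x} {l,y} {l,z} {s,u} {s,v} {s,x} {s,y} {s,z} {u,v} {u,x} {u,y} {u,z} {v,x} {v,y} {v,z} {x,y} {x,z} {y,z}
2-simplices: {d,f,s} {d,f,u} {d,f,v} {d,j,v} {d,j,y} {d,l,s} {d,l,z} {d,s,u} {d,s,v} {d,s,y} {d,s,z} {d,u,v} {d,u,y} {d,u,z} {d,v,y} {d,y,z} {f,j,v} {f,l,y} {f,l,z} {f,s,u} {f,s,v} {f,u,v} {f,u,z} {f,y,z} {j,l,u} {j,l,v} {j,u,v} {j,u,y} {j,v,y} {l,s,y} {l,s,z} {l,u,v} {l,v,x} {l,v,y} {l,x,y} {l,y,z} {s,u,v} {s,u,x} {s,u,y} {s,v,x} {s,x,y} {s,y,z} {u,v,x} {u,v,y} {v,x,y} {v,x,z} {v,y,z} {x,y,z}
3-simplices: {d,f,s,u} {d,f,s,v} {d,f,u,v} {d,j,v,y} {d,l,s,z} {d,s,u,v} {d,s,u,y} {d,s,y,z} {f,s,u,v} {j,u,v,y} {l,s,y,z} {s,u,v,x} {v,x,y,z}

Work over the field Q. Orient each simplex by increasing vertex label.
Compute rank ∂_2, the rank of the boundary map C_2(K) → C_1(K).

n_0=10 n_1=41 n_2=48 n_3=13  [Q]
∂1: piv[df,dj,dl,ds,du,dv,dy,dz,fx] rk=9  ker:fj,fl,fs,fu,fv,fy,fz,jl,ju,jv,jy,ls,lu,lv,lx,ly,lz,su,sv,sx,sy,sz,uv,ux,uy,uz,vx,vy,vz,xy,xz,yz
∂2: piv[dfs,dfu,dfv,djv,djy,dls,dlz,dsu,dsv,dsy,dsz,duv,duy,duz,dvy,dyz,fjv,fly,flz,fuz,fyz,jlu,jlv,juv,lvx,lvy,lxy,sux,svx,vxz,vyz] rk=31  ker:fsu,fsv,fuv,juy,jvy,lsy,lsz,luv,lyz,suv,suy,sxy,syz,uvx,uvy,vxy,xyz
∂3: piv[dfsu,dfsv,dfuv,djvy,dlsz,dsuv,dsuy,dsyz,juvy,lsyz,suvx,vxyz] rk=12  ker:fsuv
rk∂_2=31

rank∂_2=31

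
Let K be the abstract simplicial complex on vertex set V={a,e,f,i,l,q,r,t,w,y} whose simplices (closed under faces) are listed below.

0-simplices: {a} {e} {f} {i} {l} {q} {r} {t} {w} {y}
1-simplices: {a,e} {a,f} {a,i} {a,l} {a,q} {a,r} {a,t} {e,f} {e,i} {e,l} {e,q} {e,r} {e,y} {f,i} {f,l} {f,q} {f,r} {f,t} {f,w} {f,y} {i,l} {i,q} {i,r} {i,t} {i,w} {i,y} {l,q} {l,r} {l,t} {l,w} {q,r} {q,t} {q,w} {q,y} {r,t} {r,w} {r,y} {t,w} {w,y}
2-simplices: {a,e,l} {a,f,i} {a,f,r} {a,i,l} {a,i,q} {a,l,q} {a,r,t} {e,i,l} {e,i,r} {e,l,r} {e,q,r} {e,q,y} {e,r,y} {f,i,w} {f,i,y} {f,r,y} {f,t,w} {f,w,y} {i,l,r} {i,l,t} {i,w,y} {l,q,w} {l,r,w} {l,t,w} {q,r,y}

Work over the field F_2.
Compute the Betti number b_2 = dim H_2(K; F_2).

n_0=10 n_1=39 n_2=25  [Z2]
∂1: piv[ae,af,ai,al,aq,ar,at,ey,fw] rk=9  ker:ef,ei,el,eq,er,fi,fl,fq,fr,ft,fy,il,iq,ir,it,iw,iy,lq,lr,lt,lw,qr,qt,qw,qy,rt,rw,ry,tw,wy
∂2: piv[ael,afi,afr,ail,aiq,alq,art,eil,eir,elr,eqr,eqy,ery,fiw,fiy,fry,ftw,fwy,ilt,lqw,lrw,ltw] rk=22  ker:ilr,iwy,qry
b_2=(25−22)−0=3

b_2=3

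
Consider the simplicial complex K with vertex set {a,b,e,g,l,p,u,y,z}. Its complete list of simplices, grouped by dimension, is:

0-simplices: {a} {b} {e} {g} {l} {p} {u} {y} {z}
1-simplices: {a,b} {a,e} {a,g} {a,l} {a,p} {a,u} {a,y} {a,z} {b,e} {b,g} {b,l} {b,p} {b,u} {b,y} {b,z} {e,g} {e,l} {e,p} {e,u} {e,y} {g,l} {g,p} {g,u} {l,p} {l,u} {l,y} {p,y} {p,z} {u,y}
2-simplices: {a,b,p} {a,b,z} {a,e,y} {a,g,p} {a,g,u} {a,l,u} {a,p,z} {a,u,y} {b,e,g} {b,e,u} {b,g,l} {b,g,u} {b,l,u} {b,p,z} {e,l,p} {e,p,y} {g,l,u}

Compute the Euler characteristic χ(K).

n_0=9 n_1=29 n_2=17
χ=+9−29+17=-3

χ(K)=-3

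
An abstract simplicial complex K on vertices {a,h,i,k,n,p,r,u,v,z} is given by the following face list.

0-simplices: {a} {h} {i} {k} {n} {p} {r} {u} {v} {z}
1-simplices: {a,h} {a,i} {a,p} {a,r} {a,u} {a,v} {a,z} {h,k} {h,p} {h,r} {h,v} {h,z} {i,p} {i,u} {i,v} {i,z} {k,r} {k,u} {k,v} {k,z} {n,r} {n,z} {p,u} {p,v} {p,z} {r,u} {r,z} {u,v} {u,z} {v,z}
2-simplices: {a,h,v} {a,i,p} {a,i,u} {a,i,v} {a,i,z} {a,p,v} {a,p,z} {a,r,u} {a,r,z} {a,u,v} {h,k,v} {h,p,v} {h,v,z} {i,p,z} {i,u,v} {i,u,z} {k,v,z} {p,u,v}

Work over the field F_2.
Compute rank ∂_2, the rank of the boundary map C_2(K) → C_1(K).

n_0=10 n_1=30 n_2=18  [Z2]
∂1: piv[ah,ai,ap,ar,au,av,az,hk,nr] rk=9  ker:hp,hr,hv,hz,ip,iu,iv,iz,kr,ku,kv,kz,nz,pu,pv,pz,ru,rz,uv,uz,vz
∂2: piv[ahv,aip,aiu,aiv,aiz,apv,apz,aru,arz,auv,hkv,hpv,hvz,iuz,kvz,puv] rk=16  ker:ipz,iuv
rk∂_2=16

rank∂_2=16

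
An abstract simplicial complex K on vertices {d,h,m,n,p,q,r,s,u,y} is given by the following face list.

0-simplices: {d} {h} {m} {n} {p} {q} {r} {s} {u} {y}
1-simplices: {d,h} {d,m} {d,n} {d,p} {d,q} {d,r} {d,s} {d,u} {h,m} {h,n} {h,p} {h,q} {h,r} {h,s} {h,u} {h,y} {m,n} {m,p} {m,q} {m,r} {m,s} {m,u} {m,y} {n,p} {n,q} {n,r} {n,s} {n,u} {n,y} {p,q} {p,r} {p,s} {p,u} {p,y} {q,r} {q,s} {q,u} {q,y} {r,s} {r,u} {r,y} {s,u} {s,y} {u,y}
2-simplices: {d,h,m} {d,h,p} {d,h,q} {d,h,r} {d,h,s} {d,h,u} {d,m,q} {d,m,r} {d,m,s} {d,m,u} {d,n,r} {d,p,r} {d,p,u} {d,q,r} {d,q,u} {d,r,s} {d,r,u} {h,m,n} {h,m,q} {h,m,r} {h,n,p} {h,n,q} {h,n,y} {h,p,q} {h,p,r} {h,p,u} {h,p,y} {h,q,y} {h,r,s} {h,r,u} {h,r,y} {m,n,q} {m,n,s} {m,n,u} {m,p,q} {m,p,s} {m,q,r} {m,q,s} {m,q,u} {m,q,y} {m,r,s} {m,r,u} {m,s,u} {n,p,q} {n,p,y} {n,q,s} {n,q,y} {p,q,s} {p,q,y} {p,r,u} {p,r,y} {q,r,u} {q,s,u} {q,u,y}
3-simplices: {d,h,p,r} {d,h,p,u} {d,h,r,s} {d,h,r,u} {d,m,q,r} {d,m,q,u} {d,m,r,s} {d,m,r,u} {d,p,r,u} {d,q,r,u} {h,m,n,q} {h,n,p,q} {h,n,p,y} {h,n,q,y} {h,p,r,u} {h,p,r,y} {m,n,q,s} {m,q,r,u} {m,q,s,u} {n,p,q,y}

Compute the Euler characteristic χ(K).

n_0=10 n_1=44 n_2=54 n_3=20
χ=+10−44+54−20=0

χ(K)=0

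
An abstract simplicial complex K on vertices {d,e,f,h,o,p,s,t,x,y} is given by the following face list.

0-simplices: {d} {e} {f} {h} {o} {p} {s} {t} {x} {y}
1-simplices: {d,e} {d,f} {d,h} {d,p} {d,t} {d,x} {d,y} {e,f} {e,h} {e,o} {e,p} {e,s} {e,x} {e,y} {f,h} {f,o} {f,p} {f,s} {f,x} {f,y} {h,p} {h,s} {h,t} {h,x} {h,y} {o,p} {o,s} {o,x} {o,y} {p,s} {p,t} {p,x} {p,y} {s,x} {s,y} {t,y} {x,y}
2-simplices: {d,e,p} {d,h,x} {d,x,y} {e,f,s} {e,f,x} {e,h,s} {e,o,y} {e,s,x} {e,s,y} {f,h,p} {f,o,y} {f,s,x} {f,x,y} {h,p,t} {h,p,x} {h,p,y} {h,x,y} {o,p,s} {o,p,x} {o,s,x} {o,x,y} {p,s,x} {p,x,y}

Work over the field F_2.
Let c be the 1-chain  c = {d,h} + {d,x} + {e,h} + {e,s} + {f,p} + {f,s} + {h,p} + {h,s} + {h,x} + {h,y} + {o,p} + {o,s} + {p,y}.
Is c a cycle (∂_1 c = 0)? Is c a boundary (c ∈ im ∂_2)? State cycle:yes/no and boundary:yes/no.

n_0=10 n_1=37 n_2=23  [Z2]
∂1: piv[de,df,dh,dp,dt,dx,dy,eo,es] rk=9  ker:ef,eh,ep,ex,ey,fh,fo,fp,fs,fx,fy,hp,hs,ht,hx,hy,op,os,ox,oy,ps,pt,px,py,sx,sy,ty,xy
∂2: piv[dep,dhx,dxy,efs,efx,ehs,eoy,esx,esy,fhp,foy,fxy,hpt,hpx,hpy,hxy,ops,opx,osx,oxy] rk=20  ker:fsx,psx,pxy
∂1c = 0
c vs im∂2: residual ≠ 0 ⇒ not boundary

cycle:yes boundary:no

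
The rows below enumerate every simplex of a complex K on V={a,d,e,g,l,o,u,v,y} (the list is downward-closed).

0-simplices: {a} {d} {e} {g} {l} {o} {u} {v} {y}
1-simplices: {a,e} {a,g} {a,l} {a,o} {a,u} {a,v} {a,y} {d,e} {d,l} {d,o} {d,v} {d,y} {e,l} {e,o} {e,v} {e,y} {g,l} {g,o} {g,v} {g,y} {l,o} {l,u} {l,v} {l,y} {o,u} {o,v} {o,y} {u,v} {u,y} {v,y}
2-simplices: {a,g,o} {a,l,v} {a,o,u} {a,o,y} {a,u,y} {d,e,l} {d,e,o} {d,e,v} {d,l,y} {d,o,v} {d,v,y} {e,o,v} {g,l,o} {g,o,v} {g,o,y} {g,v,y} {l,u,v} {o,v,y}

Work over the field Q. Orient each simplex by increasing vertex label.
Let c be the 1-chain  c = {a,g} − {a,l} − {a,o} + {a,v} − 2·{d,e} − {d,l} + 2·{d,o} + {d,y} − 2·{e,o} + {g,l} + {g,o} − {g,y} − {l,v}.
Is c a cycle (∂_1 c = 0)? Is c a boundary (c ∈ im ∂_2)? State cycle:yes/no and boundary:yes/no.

n_0=9 n_1=30 n_2=18  [Q]
∂1: piv[ae,ag,al,ao,au,av,ay,de] rk=8  ker:dl,do,dv,dy,el,eo,ev,ey,gl,go,gv,gy,lo,lu,lv,ly,ou,ov,oy,uv,uy,vy
∂2: piv[ago,alv,aou,aoy,auy,del,deo,dev,dly,dov,dvy,glo,gov,goy,gvy,luv] rk=16  ker:eov,ovy
∂1c = 0
c vs im∂2: residual ≠ 0 ⇒ not boundary

cycle:yes boundary:no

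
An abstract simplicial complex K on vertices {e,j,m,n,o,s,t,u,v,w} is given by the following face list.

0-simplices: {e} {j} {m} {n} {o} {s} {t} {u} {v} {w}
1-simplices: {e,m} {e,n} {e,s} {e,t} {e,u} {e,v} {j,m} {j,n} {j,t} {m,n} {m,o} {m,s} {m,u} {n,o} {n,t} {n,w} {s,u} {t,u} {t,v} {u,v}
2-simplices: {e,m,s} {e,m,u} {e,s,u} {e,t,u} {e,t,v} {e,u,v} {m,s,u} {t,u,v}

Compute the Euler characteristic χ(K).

χ(K)=-2

n_0=10 n_1=20 n_2=8
χ=+10−20+8=-2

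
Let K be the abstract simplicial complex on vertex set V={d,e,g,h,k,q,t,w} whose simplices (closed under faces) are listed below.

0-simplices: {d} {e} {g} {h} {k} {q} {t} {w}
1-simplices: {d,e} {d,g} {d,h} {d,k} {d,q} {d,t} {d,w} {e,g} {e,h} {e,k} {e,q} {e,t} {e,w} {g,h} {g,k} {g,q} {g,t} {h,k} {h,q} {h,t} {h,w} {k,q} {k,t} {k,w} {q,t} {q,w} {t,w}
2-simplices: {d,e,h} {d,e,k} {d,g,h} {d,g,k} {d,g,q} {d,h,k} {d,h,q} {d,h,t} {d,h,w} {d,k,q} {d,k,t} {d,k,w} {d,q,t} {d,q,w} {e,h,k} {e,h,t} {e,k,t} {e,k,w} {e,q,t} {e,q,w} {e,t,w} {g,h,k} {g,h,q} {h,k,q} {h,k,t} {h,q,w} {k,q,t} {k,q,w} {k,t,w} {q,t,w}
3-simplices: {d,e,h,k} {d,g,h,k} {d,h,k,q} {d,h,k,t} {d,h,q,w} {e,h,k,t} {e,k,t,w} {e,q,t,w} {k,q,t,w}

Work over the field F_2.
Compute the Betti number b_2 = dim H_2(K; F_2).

n_0=8 n_1=27 n_2=30 n_3=9  [Z2]
∂1: piv[de,dg,dh,dk,dq,dt,dw] rk=7  ker:eg,eh,ek,eq,et,ew,gh,gk,gq,gt,hk,hq,ht,hw,kq,kt,kw,qt,qw,tw
∂2: piv[deh,dek,dgh,dgk,dgq,dhk,dhq,dht,dhw,dkq,dkt,dkw,dqt,dqw,eht,ekw,eqt,etw] rk=18  ker:ehk,ekt,eqw,ghk,ghq,hkq,hkt,hqw,kqt,kqw,ktw,qtw
∂3: piv[dehk,dghk,dhkq,dhkt,dhqw,ehkt,ektw,eqtw,kqtw] rk=9
b_2=(30−18)−9=3

b_2=3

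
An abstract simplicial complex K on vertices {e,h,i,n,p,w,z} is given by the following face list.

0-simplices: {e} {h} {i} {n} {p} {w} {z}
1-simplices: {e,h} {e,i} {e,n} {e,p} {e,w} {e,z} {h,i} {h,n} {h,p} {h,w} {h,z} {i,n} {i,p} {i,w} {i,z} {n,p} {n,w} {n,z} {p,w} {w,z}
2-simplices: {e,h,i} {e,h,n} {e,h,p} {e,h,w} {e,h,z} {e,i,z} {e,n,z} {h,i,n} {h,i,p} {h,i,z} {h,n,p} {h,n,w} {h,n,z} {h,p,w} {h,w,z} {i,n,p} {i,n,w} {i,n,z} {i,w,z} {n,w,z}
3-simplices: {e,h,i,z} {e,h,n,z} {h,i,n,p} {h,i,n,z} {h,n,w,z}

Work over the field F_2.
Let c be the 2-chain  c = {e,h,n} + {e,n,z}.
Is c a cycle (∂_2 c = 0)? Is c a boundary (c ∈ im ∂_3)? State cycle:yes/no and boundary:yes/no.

cycle:no boundary:no

n_0=7 n_1=20 n_2=20 n_3=5  [Z2]
∂1: piv[eh,ei,en,ep,ew,ez] rk=6  ker:hi,hn,hp,hw,hz,in,ip,iw,iz,np,nw,nz,pw,wz
∂2: piv[ehi,ehn,ehp,ehw,ehz,eiz,enz,hin,hip,hnp,hnw,hpw,hwz,inw] rk=14  ker:hiz,hnz,inp,inz,iwz,nwz
∂3: piv[ehiz,ehnz,hinp,hinz,hnwz] rk=5
∂2c = {e,h} + {e,z} + {h,n} + {n,z}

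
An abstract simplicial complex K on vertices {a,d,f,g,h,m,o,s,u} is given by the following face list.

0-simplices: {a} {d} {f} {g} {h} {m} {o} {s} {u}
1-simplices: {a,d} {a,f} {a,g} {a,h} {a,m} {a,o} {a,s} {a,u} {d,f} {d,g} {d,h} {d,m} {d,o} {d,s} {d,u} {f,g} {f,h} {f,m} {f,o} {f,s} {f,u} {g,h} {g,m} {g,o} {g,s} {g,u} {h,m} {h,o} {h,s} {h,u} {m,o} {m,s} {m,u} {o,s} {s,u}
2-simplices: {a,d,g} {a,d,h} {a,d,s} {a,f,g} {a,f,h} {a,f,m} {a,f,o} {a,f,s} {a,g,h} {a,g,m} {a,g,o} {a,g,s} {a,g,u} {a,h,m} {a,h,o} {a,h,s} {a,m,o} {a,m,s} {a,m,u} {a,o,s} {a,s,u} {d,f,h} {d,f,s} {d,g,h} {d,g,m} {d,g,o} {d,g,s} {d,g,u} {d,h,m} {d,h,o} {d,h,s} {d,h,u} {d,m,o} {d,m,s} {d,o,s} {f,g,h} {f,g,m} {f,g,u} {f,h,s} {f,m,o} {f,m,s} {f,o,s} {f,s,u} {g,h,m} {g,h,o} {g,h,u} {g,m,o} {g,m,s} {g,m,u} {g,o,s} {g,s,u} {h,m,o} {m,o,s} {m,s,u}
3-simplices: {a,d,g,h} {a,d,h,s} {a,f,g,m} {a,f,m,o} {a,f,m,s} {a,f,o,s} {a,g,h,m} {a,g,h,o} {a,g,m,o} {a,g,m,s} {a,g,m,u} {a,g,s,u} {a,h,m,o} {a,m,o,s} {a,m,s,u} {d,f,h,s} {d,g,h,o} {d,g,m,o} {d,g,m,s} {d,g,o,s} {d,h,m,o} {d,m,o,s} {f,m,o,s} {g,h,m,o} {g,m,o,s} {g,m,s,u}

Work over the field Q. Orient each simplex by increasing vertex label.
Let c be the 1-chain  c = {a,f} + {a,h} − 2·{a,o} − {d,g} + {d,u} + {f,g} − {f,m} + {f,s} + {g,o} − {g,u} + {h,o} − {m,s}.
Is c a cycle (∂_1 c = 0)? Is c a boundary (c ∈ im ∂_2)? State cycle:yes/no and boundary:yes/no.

cycle:yes boundary:yes

n_0=9 n_1=35 n_2=54 n_3=26  [Q]
∂1: piv[ad,af,ag,ah,am,ao,as,au] rk=8  ker:df,dg,dh,dm,do,ds,du,fg,fh,fm,fo,fs,fu,gh,gm,go,gs,gu,hm,ho,hs,hu,mo,ms,mu,os,su
∂2: piv[adg,adh,ads,afg,afh,afm,afo,afs,agh,agm,ago,ags,agu,ahm,aho,ahs,amo,ams,amu,aos,asu,dfh,dgm,dgo,dgu,dhu,fgu] rk=27  ker:dfs,dgh,dgs,dhm,dho,dhs,dmo,dms,dos,fgh,fgm,fhs,fmo,fms,fos,fsu,ghm,gho,ghu,gmo,gms,gmu,gos,gsu,hmo,mos,msu
∂3: piv[adgh,adhs,afgm,afmo,afms,afos,aghm,agho,agmo,agms,agmu,agsu,ahmo,amos,amsu,dfhs,dgho,dgmo,dgms,dgos,dhmo,dmos] rk=22  ker:fmos,ghmo,gmos,gmsu
∂1c = 0
c vs im∂2: reduces to 0 ⇒ boundary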